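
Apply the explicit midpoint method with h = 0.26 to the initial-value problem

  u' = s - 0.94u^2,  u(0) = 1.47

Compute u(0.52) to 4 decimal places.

Midpoint: k1 = f(s_n, u_n); k2 = f(s_n + h/2, u_n + (h/2)·k1); u_{n+1} = u_n + h·k2.
s=0.000000, u=1.470000:
  k1 = f(0.000000, 1.470000) = -2.031246
  k2 = f(0.130000, 1.205938) = -1.237029
  u ← 1.470000 + 0.26·(-1.237029) = 1.148372
s=0.260000, u=1.148372:
  k1 = f(0.260000, 1.148372) = -0.979634
  k2 = f(0.390000, 1.021020) = -0.589933
  u ← 1.148372 + 0.26·(-0.589933) = 0.994990
u(0.52) ≈ 0.9950

0.9950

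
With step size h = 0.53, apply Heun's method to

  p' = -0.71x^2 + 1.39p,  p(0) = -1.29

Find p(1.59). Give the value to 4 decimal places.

Heun: k1 = f(x_n, p_n); k2 = f(x_n + h, p_n + h·k1); p_{n+1} = p_n + (h/2)·(k1 + k2).
x=0.000000, p=-1.290000:
  k1 = f(0.000000, -1.290000) = -1.793100
  k2 = f(0.530000, -2.240343) = -3.313516
  p ← -1.290000 + (0.53/2)·(-1.793100 + (-3.313516)) = -2.643253
x=0.530000, p=-2.643253:
  k1 = f(0.530000, -2.643253) = -3.873561
  k2 = f(1.060000, -4.696240) = -7.325530
  p ← -2.643253 + (0.53/2)·(-3.873561 + (-7.325530)) = -5.611012
x=1.060000, p=-5.611012:
  k1 = f(1.060000, -5.611012) = -8.597063
  k2 = f(1.590000, -10.167456) = -15.927715
  p ← -5.611012 + (0.53/2)·(-8.597063 + (-15.927715)) = -12.110078
p(1.59) ≈ -12.1101

-12.1101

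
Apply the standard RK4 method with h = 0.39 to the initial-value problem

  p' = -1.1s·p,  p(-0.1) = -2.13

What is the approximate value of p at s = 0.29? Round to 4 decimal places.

RK4: k1 = f(s_n, p_n); k2 = f(s_n + h/2, p_n + (h/2)·k1); k3 = f(s_n + h/2, p_n + (h/2)·k2); k4 = f(s_n + h, p_n + h·k3); p_{n+1} = p_n + (h/6)·(k1 + 2k2 + 2k3 + k4).
s=-0.100000, p=-2.130000:
  k1 = f(-0.100000, -2.130000) = -0.234300
  k2 = f(0.095000, -2.175688) = 0.227359
  k3 = f(0.095000, -2.085665) = 0.217952
  k4 = f(0.290000, -2.044999) = 0.652355
  p ← -2.130000 + (0.39/6)·(k1 + 2k2 + 2k3 + k4) = -2.044936
p(0.29) ≈ -2.0449

-2.0449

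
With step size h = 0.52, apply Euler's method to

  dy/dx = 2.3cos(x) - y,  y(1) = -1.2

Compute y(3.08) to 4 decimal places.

Euler: y_{n+1} = y_n + h·f(x_n, y_n).
x=1.000000, y=-1.200000: f=2.442695 → y ← -1.200000 + 0.52·2.442695 = 0.070202
x=1.520000, y=0.070202: f=0.046580 → y ← 0.070202 + 0.52·0.046580 = 0.094423
x=2.040000, y=0.094423: f=-1.134428 → y ← 0.094423 + 0.52·(-1.134428) = -0.495480
x=2.560000, y=-0.495480: f=-1.426375 → y ← -0.495480 + 0.52·(-1.426375) = -1.237194
y(3.08) ≈ -1.2372

-1.2372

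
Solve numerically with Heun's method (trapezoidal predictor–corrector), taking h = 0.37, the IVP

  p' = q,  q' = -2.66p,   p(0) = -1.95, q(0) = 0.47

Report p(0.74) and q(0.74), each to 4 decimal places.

Heun on (p,q): k1 = f(t_n, state_n); k2 = f(t_n + h, state_n + h·k1); state_{n+1} = state_n + (h/2)·(k1 + k2).
0.000000: (-1.950000, 0.470000)
  k1 = (0.470000, 5.187000)
  predictor → (-1.776100, 2.389190)
  k2 = (2.389190, 4.724426)
  → (-1.421050, 2.303614)
0.370000: (-1.421050, 2.303614)
  k1 = (2.303614, 3.779993)
  predictor → (-0.568713, 3.702211)
  k2 = (3.702211, 1.512776)
  → (-0.309972, 3.282776)
(p(0.74), q(0.74)) ≈ (-0.3100, 3.2828)

-0.3100, 3.2828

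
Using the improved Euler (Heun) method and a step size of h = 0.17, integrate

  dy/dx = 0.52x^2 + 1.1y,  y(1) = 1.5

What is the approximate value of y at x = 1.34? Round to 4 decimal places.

Heun: k1 = f(x_n, y_n); k2 = f(x_n + h, y_n + h·k1); y_{n+1} = y_n + (h/2)·(k1 + k2).
x=1.000000, y=1.500000:
  k1 = f(1.000000, 1.500000) = 2.170000
  k2 = f(1.170000, 1.868900) = 2.767618
  y ← 1.500000 + (0.17/2)·(2.170000 + 2.767618) = 1.919698
x=1.170000, y=1.919698:
  k1 = f(1.170000, 1.919698) = 2.823495
  k2 = f(1.340000, 2.399692) = 3.573373
  y ← 1.919698 + (0.17/2)·(2.823495 + 3.573373) = 2.463431
y(1.34) ≈ 2.4634

2.4634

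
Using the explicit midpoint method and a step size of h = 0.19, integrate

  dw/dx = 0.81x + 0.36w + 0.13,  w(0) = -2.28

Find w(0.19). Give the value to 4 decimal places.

-2.4011

Midpoint: k1 = f(x_n, w_n); k2 = f(x_n + h/2, w_n + (h/2)·k1); w_{n+1} = w_n + h·k2.
x=0.000000, w=-2.280000:
  k1 = f(0.000000, -2.280000) = -0.690800
  k2 = f(0.095000, -2.345626) = -0.637475
  w ← -2.280000 + 0.19·(-0.637475) = -2.401120
w(0.19) ≈ -2.4011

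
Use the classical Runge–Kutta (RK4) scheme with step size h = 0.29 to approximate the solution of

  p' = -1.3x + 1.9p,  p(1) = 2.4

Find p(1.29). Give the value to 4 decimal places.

3.5942

RK4: k1 = f(x_n, p_n); k2 = f(x_n + h/2, p_n + (h/2)·k1); k3 = f(x_n + h/2, p_n + (h/2)·k2); k4 = f(x_n + h, p_n + h·k3); p_{n+1} = p_n + (h/6)·(k1 + 2k2 + 2k3 + k4).
x=1.000000, p=2.400000:
  k1 = f(1.000000, 2.400000) = 3.260000
  k2 = f(1.145000, 2.872700) = 3.969630
  k3 = f(1.145000, 2.975596) = 4.165133
  k4 = f(1.290000, 3.607889) = 5.177988
  p ← 2.400000 + (0.29/6)·(k1 + 2k2 + 2k3 + k4) = 3.594197
p(1.29) ≈ 3.5942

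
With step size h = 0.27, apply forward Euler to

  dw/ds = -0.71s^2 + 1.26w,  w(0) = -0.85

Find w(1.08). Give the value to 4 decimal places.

Euler: w_{n+1} = w_n + h·f(s_n, w_n).
s=0.000000, w=-0.850000: f=-1.071000 → w ← -0.850000 + 0.27·(-1.071000) = -1.139170
s=0.270000, w=-1.139170: f=-1.487113 → w ← -1.139170 + 0.27·(-1.487113) = -1.540691
s=0.540000, w=-1.540691: f=-2.148306 → w ← -1.540691 + 0.27·(-2.148306) = -2.120733
s=0.810000, w=-2.120733: f=-3.137955 → w ← -2.120733 + 0.27·(-3.137955) = -2.967981
w(1.08) ≈ -2.9680

-2.9680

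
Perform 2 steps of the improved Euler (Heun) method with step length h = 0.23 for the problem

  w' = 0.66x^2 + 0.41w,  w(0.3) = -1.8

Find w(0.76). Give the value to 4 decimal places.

Heun: k1 = f(x_n, w_n); k2 = f(x_n + h, w_n + h·k1); w_{n+1} = w_n + (h/2)·(k1 + k2).
x=0.300000, w=-1.800000:
  k1 = f(0.300000, -1.800000) = -0.678600
  k2 = f(0.530000, -1.956078) = -0.616598
  w ← -1.800000 + (0.23/2)·(-0.678600 + (-0.616598)) = -1.948948
x=0.530000, w=-1.948948:
  k1 = f(0.530000, -1.948948) = -0.613675
  k2 = f(0.760000, -2.090093) = -0.475722
  w ← -1.948948 + (0.23/2)·(-0.613675 + (-0.475722)) = -2.074228
w(0.76) ≈ -2.0742

-2.0742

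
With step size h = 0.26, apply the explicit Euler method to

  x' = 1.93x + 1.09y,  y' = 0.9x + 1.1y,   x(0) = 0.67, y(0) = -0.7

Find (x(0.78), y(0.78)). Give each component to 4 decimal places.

Euler on (x,y): x_{n+1} = x_n + h·x', y_{n+1} = y_n + h·y'.
0.000000: (0.670000, -0.700000); f=(0.530100, -0.167000) → (0.807826, -0.743420)
0.260000: (0.807826, -0.743420); f=(0.748776, -0.090719) → (1.002508, -0.767007)
0.520000: (1.002508, -0.767007); f=(1.098803, 0.058550) → (1.288197, -0.751784)
(x(0.78), y(0.78)) ≈ (1.2882, -0.7518)

1.2882, -0.7518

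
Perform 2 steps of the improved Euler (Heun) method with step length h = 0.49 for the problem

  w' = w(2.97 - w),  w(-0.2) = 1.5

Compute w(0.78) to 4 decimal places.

2.6079

Heun: k1 = f(s_n, w_n); k2 = f(s_n + h, w_n + h·k1); w_{n+1} = w_n + (h/2)·(k1 + k2).
s=-0.200000, w=1.500000:
  k1 = f(-0.200000, 1.500000) = 2.205000
  k2 = f(0.290000, 2.580450) = 1.005214
  w ← 1.500000 + (0.49/2)·(2.205000 + 1.005214) = 2.286503
s=0.290000, w=2.286503:
  k1 = f(0.290000, 2.286503) = 1.562819
  k2 = f(0.780000, 3.052284) = -0.251153
  w ← 2.286503 + (0.49/2)·(1.562819 + (-0.251153)) = 2.607861
w(0.78) ≈ 2.6079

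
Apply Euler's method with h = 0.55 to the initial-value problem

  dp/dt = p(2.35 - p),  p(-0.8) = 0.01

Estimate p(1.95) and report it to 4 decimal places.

Euler: p_{n+1} = p_n + h·f(t_n, p_n).
t=-0.800000, p=0.010000: f=0.023400 → p ← 0.010000 + 0.55·0.023400 = 0.022870
t=-0.250000, p=0.022870: f=0.053221 → p ← 0.022870 + 0.55·0.053221 = 0.052142
t=0.300000, p=0.052142: f=0.119814 → p ← 0.052142 + 0.55·0.119814 = 0.118040
t=0.850000, p=0.118040: f=0.263460 → p ← 0.118040 + 0.55·0.263460 = 0.262943
t=1.400000, p=0.262943: f=0.548777 → p ← 0.262943 + 0.55·0.548777 = 0.564770
p(1.95) ≈ 0.5648

0.5648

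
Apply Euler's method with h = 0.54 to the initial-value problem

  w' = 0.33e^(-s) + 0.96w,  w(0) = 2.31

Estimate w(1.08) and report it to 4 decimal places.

5.7002

Euler: w_{n+1} = w_n + h·f(s_n, w_n).
s=0.000000, w=2.310000: f=2.547600 → w ← 2.310000 + 0.54·2.547600 = 3.685704
s=0.540000, w=3.685704: f=3.730583 → w ← 3.685704 + 0.54·3.730583 = 5.700219
w(1.08) ≈ 5.7002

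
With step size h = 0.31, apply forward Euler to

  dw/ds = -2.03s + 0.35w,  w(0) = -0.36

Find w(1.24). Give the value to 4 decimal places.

-1.8010

Euler: w_{n+1} = w_n + h·f(s_n, w_n).
s=0.000000, w=-0.360000: f=-0.126000 → w ← -0.360000 + 0.31·(-0.126000) = -0.399060
s=0.310000, w=-0.399060: f=-0.768971 → w ← -0.399060 + 0.31·(-0.768971) = -0.637441
s=0.620000, w=-0.637441: f=-1.481704 → w ← -0.637441 + 0.31·(-1.481704) = -1.096769
s=0.930000, w=-1.096769: f=-2.271769 → w ← -1.096769 + 0.31·(-2.271769) = -1.801018
w(1.24) ≈ -1.8010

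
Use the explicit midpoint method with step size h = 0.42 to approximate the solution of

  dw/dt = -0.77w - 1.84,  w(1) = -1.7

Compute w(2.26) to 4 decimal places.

-2.1226

Midpoint: k1 = f(t_n, w_n); k2 = f(t_n + h/2, w_n + (h/2)·k1); w_{n+1} = w_n + h·k2.
t=1.000000, w=-1.700000:
  k1 = f(1.000000, -1.700000) = -0.531000
  k2 = f(1.210000, -1.811510) = -0.445137
  w ← -1.700000 + 0.42·(-0.445137) = -1.886958
t=1.420000, w=-1.886958:
  k1 = f(1.420000, -1.886958) = -0.387043
  k2 = f(1.630000, -1.968237) = -0.324458
  w ← -1.886958 + 0.42·(-0.324458) = -2.023230
t=1.840000, w=-2.023230:
  k1 = f(1.840000, -2.023230) = -0.282113
  k2 = f(2.050000, -2.082474) = -0.236495
  w ← -2.023230 + 0.42·(-0.236495) = -2.122558
w(2.26) ≈ -2.1226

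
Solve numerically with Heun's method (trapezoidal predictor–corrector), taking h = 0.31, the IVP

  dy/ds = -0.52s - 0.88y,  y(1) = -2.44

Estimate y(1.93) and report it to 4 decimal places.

Heun: k1 = f(s_n, y_n); k2 = f(s_n + h, y_n + h·k1); y_{n+1} = y_n + (h/2)·(k1 + k2).
s=1.000000, y=-2.440000:
  k1 = f(1.000000, -2.440000) = 1.627200
  k2 = f(1.310000, -1.935568) = 1.022100
  y ← -2.440000 + (0.31/2)·(1.627200 + 1.022100) = -2.029359
s=1.310000, y=-2.029359:
  k1 = f(1.310000, -2.029359) = 1.104636
  k2 = f(1.620000, -1.686922) = 0.642091
  y ← -2.029359 + (0.31/2)·(1.104636 + 0.642091) = -1.758616
s=1.620000, y=-1.758616:
  k1 = f(1.620000, -1.758616) = 0.705182
  k2 = f(1.930000, -1.540010) = 0.351608
  y ← -1.758616 + (0.31/2)·(0.705182 + 0.351608) = -1.594813
y(1.93) ≈ -1.5948

-1.5948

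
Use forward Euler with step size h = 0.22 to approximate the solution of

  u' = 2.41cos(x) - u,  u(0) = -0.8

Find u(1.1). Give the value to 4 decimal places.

1.1672

Euler: u_{n+1} = u_n + h·f(x_n, u_n).
x=0.000000, u=-0.800000: f=3.210000 → u ← -0.800000 + 0.22·3.210000 = -0.093800
x=0.220000, u=-0.093800: f=2.445713 → u ← -0.093800 + 0.22·2.445713 = 0.444257
x=0.440000, u=0.444257: f=1.736195 → u ← 0.444257 + 0.22·1.736195 = 0.826220
x=0.660000, u=0.826220: f=1.077662 → u ← 0.826220 + 0.22·1.077662 = 1.063305
x=0.880000, u=1.063305: f=0.472229 → u ← 1.063305 + 0.22·0.472229 = 1.167196
u(1.1) ≈ 1.1672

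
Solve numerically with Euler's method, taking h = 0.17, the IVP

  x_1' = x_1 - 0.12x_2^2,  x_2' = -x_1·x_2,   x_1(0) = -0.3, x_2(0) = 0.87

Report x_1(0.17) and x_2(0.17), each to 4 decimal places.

Euler on (x_1,x_2): x_1_{n+1} = x_1_n + h·x_1', x_2_{n+1} = x_2_n + h·x_2'.
0.000000: (-0.300000, 0.870000); f=(-0.390828, 0.261000) → (-0.366441, 0.914370)
(x_1(0.17), x_2(0.17)) ≈ (-0.3664, 0.9144)

-0.3664, 0.9144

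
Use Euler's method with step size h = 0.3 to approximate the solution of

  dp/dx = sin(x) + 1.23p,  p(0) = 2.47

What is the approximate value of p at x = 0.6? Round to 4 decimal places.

4.7178

Euler: p_{n+1} = p_n + h·f(x_n, p_n).
x=0.000000, p=2.470000: f=3.038100 → p ← 2.470000 + 0.3·3.038100 = 3.381430
x=0.300000, p=3.381430: f=4.454679 → p ← 3.381430 + 0.3·4.454679 = 4.717834
p(0.6) ≈ 4.7178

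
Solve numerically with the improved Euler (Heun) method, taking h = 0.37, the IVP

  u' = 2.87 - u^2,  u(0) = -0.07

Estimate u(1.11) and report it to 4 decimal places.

1.4713

Heun: k1 = f(t_n, u_n); k2 = f(t_n + h, u_n + h·k1); u_{n+1} = u_n + (h/2)·(k1 + k2).
t=0.000000, u=-0.070000:
  k1 = f(0.000000, -0.070000) = 2.865100
  k2 = f(0.370000, 0.990087) = 1.889728
  u ← -0.070000 + (0.37/2)·(2.865100 + 1.889728) = 0.809643
t=0.370000, u=0.809643:
  k1 = f(0.370000, 0.809643) = 2.214478
  k2 = f(0.740000, 1.629000) = 0.216359
  u ← 0.809643 + (0.37/2)·(2.214478 + 0.216359) = 1.259348
t=0.740000, u=1.259348:
  k1 = f(0.740000, 1.259348) = 1.284043
  k2 = f(1.110000, 1.734444) = -0.138295
  u ← 1.259348 + (0.37/2)·(1.284043 + (-0.138295)) = 1.471311
u(1.11) ≈ 1.4713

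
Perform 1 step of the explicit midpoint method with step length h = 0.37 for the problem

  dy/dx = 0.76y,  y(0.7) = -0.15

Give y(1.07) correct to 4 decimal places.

-0.1981

Midpoint: k1 = f(x_n, y_n); k2 = f(x_n + h/2, y_n + (h/2)·k1); y_{n+1} = y_n + h·k2.
x=0.700000, y=-0.150000:
  k1 = f(0.700000, -0.150000) = -0.114000
  k2 = f(0.885000, -0.171090) = -0.130028
  y ← -0.150000 + 0.37·(-0.130028) = -0.198111
y(1.07) ≈ -0.1981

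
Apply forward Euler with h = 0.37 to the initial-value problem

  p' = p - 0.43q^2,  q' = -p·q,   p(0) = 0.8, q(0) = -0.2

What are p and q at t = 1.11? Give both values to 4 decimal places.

Euler on (p,q): p_{n+1} = p_n + h·p', q_{n+1} = q_n + h·q'.
0.000000: (0.800000, -0.200000); f=(0.782800, 0.160000) → (1.089636, -0.140800)
0.370000: (1.089636, -0.140800); f=(1.081111, 0.153421) → (1.489647, -0.084034)
0.740000: (1.489647, -0.084034); f=(1.486611, 0.125181) → (2.039693, -0.037717)
(p(1.11), q(1.11)) ≈ (2.0397, -0.0377)

2.0397, -0.0377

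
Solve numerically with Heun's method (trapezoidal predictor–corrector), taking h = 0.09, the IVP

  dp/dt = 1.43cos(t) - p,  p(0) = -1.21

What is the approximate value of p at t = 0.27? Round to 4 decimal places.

Heun: k1 = f(t_n, p_n); k2 = f(t_n + h, p_n + h·k1); p_{n+1} = p_n + (h/2)·(k1 + k2).
t=0.000000, p=-1.210000:
  k1 = f(0.000000, -1.210000) = 2.640000
  k2 = f(0.090000, -0.972400) = 2.396612
  p ← -1.210000 + (0.09/2)·(2.640000 + 2.396612) = -0.983352
t=0.090000, p=-0.983352:
  k1 = f(0.090000, -0.983352) = 2.407565
  k2 = f(0.180000, -0.766672) = 2.173568
  p ← -0.983352 + (0.09/2)·(2.407565 + 2.173568) = -0.777201
t=0.180000, p=-0.777201:
  k1 = f(0.180000, -0.777201) = 2.184098
  k2 = f(0.270000, -0.580633) = 1.958825
  p ← -0.777201 + (0.09/2)·(2.184098 + 1.958825) = -0.590770
p(0.27) ≈ -0.5908

-0.5908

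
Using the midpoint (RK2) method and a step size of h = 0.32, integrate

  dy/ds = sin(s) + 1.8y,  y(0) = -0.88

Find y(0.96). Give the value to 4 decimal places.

-3.9038

Midpoint: k1 = f(s_n, y_n); k2 = f(s_n + h/2, y_n + (h/2)·k1); y_{n+1} = y_n + h·k2.
s=0.000000, y=-0.880000:
  k1 = f(0.000000, -0.880000) = -1.584000
  k2 = f(0.160000, -1.133440) = -1.880874
  y ← -0.880000 + 0.32·(-1.880874) = -1.481880
s=0.320000, y=-1.481880:
  k1 = f(0.320000, -1.481880) = -2.352817
  k2 = f(0.480000, -1.858330) = -2.883215
  y ← -1.481880 + 0.32·(-2.883215) = -2.404509
s=0.640000, y=-2.404509:
  k1 = f(0.640000, -2.404509) = -3.730920
  k2 = f(0.800000, -3.001456) = -4.685264
  y ← -2.404509 + 0.32·(-4.685264) = -3.903793
y(0.96) ≈ -3.9038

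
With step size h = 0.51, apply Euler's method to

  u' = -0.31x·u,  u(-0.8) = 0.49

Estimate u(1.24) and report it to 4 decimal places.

0.4929

Euler: u_{n+1} = u_n + h·f(x_n, u_n).
x=-0.800000, u=0.490000: f=0.121520 → u ← 0.490000 + 0.51·0.121520 = 0.551975
x=-0.290000, u=0.551975: f=0.049623 → u ← 0.551975 + 0.51·0.049623 = 0.577283
x=0.220000, u=0.577283: f=-0.039371 → u ← 0.577283 + 0.51·(-0.039371) = 0.557204
x=0.730000, u=0.557204: f=-0.126095 → u ← 0.557204 + 0.51·(-0.126095) = 0.492895
u(1.24) ≈ 0.4929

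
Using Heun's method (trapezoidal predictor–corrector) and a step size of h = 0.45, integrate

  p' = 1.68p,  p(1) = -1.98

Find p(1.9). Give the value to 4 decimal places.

-8.2543

Heun: k1 = f(s_n, p_n); k2 = f(s_n + h, p_n + h·k1); p_{n+1} = p_n + (h/2)·(k1 + k2).
s=1.000000, p=-1.980000:
  k1 = f(1.000000, -1.980000) = -3.326400
  k2 = f(1.450000, -3.476880) = -5.841158
  p ← -1.980000 + (0.45/2)·(-3.326400 + (-5.841158)) = -4.042701
s=1.450000, p=-4.042701:
  k1 = f(1.450000, -4.042701) = -6.791737
  k2 = f(1.900000, -7.098982) = -11.926290
  p ← -4.042701 + (0.45/2)·(-6.791737 + (-11.926290)) = -8.254257
p(1.9) ≈ -8.2543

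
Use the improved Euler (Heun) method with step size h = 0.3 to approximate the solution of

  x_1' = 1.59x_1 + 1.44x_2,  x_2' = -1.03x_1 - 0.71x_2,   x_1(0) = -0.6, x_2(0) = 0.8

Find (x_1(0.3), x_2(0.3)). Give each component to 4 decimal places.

Heun on (x_1,x_2): k1 = f(t_n, state_n); k2 = f(t_n + h, state_n + h·k1); state_{n+1} = state_n + (h/2)·(k1 + k2).
0.000000: (-0.600000, 0.800000)
  k1 = (0.198000, 0.050000)
  predictor → (-0.540600, 0.815000)
  k2 = (0.314046, -0.021832)
  → (-0.523193, 0.804225)
(x_1(0.3), x_2(0.3)) ≈ (-0.5232, 0.8042)

-0.5232, 0.8042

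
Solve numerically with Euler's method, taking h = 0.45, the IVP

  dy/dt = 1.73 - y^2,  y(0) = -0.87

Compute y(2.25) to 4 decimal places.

1.3126

Euler: y_{n+1} = y_n + h·f(t_n, y_n).
t=0.000000, y=-0.870000: f=0.973100 → y ← -0.870000 + 0.45·0.973100 = -0.432105
t=0.450000, y=-0.432105: f=1.543285 → y ← -0.432105 + 0.45·1.543285 = 0.262373
t=0.900000, y=0.262373: f=1.661160 → y ← 0.262373 + 0.45·1.661160 = 1.009895
t=1.350000, y=1.009895: f=0.710111 → y ← 1.009895 + 0.45·0.710111 = 1.329445
t=1.800000, y=1.329445: f=-0.037425 → y ← 1.329445 + 0.45·(-0.037425) = 1.312604
y(2.25) ≈ 1.3126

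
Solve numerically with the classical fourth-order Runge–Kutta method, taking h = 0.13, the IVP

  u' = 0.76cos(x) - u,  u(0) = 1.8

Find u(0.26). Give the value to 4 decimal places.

1.5598

RK4: k1 = f(x_n, u_n); k2 = f(x_n + h/2, u_n + (h/2)·k1); k3 = f(x_n + h/2, u_n + (h/2)·k2); k4 = f(x_n + h, u_n + h·k3); u_{n+1} = u_n + (h/6)·(k1 + 2k2 + 2k3 + k4).
x=0.000000, u=1.800000:
  k1 = f(0.000000, 1.800000) = -1.040000
  k2 = f(0.065000, 1.732400) = -0.974005
  k3 = f(0.065000, 1.736690) = -0.978295
  k4 = f(0.130000, 1.672822) = -0.919235
  u ← 1.800000 + (0.13/6)·(k1 + 2k2 + 2k3 + k4) = 1.672950
x=0.130000, u=1.672950:
  k1 = f(0.130000, 1.672950) = -0.919363
  k2 = f(0.195000, 1.613192) = -0.867595
  k3 = f(0.195000, 1.616557) = -0.870960
  k4 = f(0.260000, 1.559725) = -0.825269
  u ← 1.672950 + (0.13/6)·(k1 + 2k2 + 2k3 + k4) = 1.559812
u(0.26) ≈ 1.5598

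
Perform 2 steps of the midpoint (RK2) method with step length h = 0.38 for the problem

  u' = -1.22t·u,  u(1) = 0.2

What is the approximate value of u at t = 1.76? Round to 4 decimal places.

0.0582

Midpoint: k1 = f(t_n, u_n); k2 = f(t_n + h/2, u_n + (h/2)·k1); u_{n+1} = u_n + h·k2.
t=1.000000, u=0.200000:
  k1 = f(1.000000, 0.200000) = -0.244000
  k2 = f(1.190000, 0.153640) = -0.223055
  u ← 0.200000 + 0.38·(-0.223055) = 0.115239
t=1.380000, u=0.115239:
  k1 = f(1.380000, 0.115239) = -0.194017
  k2 = f(1.570000, 0.078376) = -0.150122
  u ← 0.115239 + 0.38·(-0.150122) = 0.058193
u(1.76) ≈ 0.0582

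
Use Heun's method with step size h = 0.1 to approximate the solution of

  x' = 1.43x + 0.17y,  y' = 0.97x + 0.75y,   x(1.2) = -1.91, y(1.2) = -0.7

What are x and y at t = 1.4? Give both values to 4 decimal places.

Heun on (x,y): k1 = f(t_n, state_n); k2 = f(t_n + h, state_n + h·k1); state_{n+1} = state_n + (h/2)·(k1 + k2).
1.200000: (-1.910000, -0.700000)
  k1 = (-2.850300, -2.377700)
  predictor → (-2.195030, -0.937770)
  k2 = (-3.298314, -2.832507)
  → (-2.217431, -0.960510)
1.300000: (-2.217431, -0.960510)
  k1 = (-3.334213, -2.871291)
  predictor → (-2.550852, -1.247639)
  k2 = (-3.859817, -3.410056)
  → (-2.577132, -1.274578)
(x(1.4), y(1.4)) ≈ (-2.5771, -1.2746)

-2.5771, -1.2746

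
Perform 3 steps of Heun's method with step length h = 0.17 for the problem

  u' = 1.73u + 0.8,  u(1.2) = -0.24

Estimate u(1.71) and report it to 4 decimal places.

0.0696

Heun: k1 = f(t_n, u_n); k2 = f(t_n + h, u_n + h·k1); u_{n+1} = u_n + (h/2)·(k1 + k2).
t=1.200000, u=-0.240000:
  k1 = f(1.200000, -0.240000) = 0.384800
  k2 = f(1.370000, -0.174584) = 0.497970
  u ← -0.240000 + (0.17/2)·(0.384800 + 0.497970) = -0.164965
t=1.370000, u=-0.164965:
  k1 = f(1.370000, -0.164965) = 0.514611
  k2 = f(1.540000, -0.077481) = 0.665958
  u ← -0.164965 + (0.17/2)·(0.514611 + 0.665958) = -0.064616
t=1.540000, u=-0.064616:
  k1 = f(1.540000, -0.064616) = 0.688214
  k2 = f(1.710000, 0.052380) = 0.890618
  u ← -0.064616 + (0.17/2)·(0.688214 + 0.890618) = 0.069585
u(1.71) ≈ 0.0696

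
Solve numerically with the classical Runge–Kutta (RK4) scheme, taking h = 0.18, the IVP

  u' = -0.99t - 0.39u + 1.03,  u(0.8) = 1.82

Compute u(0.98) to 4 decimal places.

1.7223

RK4: k1 = f(t_n, u_n); k2 = f(t_n + h/2, u_n + (h/2)·k1); k3 = f(t_n + h/2, u_n + (h/2)·k2); k4 = f(t_n + h, u_n + h·k3); u_{n+1} = u_n + (h/6)·(k1 + 2k2 + 2k3 + k4).
t=0.800000, u=1.820000:
  k1 = f(0.800000, 1.820000) = -0.471800
  k2 = f(0.890000, 1.777538) = -0.544340
  k3 = f(0.890000, 1.771009) = -0.541794
  k4 = f(0.980000, 1.722477) = -0.611966
  u ← 1.820000 + (0.18/6)·(k1 + 2k2 + 2k3 + k4) = 1.722319
u(0.98) ≈ 1.7223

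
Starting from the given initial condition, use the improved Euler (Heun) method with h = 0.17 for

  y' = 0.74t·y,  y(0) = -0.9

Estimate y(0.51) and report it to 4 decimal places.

-0.9907

Heun: k1 = f(t_n, y_n); k2 = f(t_n + h, y_n + h·k1); y_{n+1} = y_n + (h/2)·(k1 + k2).
t=0.000000, y=-0.900000:
  k1 = f(0.000000, -0.900000) = 0.000000
  k2 = f(0.170000, -0.900000) = -0.113220
  y ← -0.900000 + (0.17/2)·(0.000000 + (-0.113220)) = -0.909624
t=0.170000, y=-0.909624:
  k1 = f(0.170000, -0.909624) = -0.114431
  k2 = f(0.340000, -0.929077) = -0.233756
  y ← -0.909624 + (0.17/2)·(-0.114431 + (-0.233756)) = -0.939220
t=0.340000, y=-0.939220:
  k1 = f(0.340000, -0.939220) = -0.236308
  k2 = f(0.510000, -0.979392) = -0.369622
  y ← -0.939220 + (0.17/2)·(-0.236308 + (-0.369622)) = -0.990724
y(0.51) ≈ -0.9907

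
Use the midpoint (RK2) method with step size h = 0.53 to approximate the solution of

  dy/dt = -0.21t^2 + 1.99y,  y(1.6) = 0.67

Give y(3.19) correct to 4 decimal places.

4.5317

Midpoint: k1 = f(t_n, y_n); k2 = f(t_n + h/2, y_n + (h/2)·k1); y_{n+1} = y_n + h·k2.
t=1.600000, y=0.670000:
  k1 = f(1.600000, 0.670000) = 0.795700
  k2 = f(1.865000, 0.880861) = 1.022485
  y ← 0.670000 + 0.53·1.022485 = 1.211917
t=2.130000, y=1.211917:
  k1 = f(2.130000, 1.211917) = 1.458966
  k2 = f(2.395000, 1.598543) = 1.976536
  y ← 1.211917 + 0.53·1.976536 = 2.259481
t=2.660000, y=2.259481:
  k1 = f(2.660000, 2.259481) = 3.010491
  k2 = f(2.925000, 3.057261) = 4.287268
  y ← 2.259481 + 0.53·4.287268 = 4.531733
y(3.19) ≈ 4.5317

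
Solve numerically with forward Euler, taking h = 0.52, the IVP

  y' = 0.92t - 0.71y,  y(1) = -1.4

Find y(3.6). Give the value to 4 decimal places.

Euler: y_{n+1} = y_n + h·f(t_n, y_n).
t=1.000000, y=-1.400000: f=1.914000 → y ← -1.400000 + 0.52·1.914000 = -0.404720
t=1.520000, y=-0.404720: f=1.685751 → y ← -0.404720 + 0.52·1.685751 = 0.471871
t=2.040000, y=0.471871: f=1.541772 → y ← 0.471871 + 0.52·1.541772 = 1.273592
t=2.560000, y=1.273592: f=1.450950 → y ← 1.273592 + 0.52·1.450950 = 2.028086
t=3.080000, y=2.028086: f=1.393659 → y ← 2.028086 + 0.52·1.393659 = 2.752789
y(3.6) ≈ 2.7528

2.7528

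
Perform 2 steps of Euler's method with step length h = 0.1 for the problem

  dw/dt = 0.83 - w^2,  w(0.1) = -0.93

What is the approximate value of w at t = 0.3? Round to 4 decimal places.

-0.9376

Euler: w_{n+1} = w_n + h·f(t_n, w_n).
t=0.100000, w=-0.930000: f=-0.034900 → w ← -0.930000 + 0.1·(-0.034900) = -0.933490
t=0.200000, w=-0.933490: f=-0.041404 → w ← -0.933490 + 0.1·(-0.041404) = -0.937630
w(0.3) ≈ -0.9376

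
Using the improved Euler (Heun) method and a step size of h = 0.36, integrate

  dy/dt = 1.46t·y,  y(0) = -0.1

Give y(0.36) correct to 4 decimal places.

-0.1095

Heun: k1 = f(t_n, y_n); k2 = f(t_n + h, y_n + h·k1); y_{n+1} = y_n + (h/2)·(k1 + k2).
t=0.000000, y=-0.100000:
  k1 = f(0.000000, -0.100000) = 0.000000
  k2 = f(0.360000, -0.100000) = -0.052560
  y ← -0.100000 + (0.36/2)·(0.000000 + (-0.052560)) = -0.109461
y(0.36) ≈ -0.1095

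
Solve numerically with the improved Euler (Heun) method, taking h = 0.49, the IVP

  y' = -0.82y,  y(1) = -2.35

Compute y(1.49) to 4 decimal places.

Heun: k1 = f(t_n, y_n); k2 = f(t_n + h, y_n + h·k1); y_{n+1} = y_n + (h/2)·(k1 + k2).
t=1.000000, y=-2.350000:
  k1 = f(1.000000, -2.350000) = 1.927000
  k2 = f(1.490000, -1.405770) = 1.152731
  y ← -2.350000 + (0.49/2)·(1.927000 + 1.152731) = -1.595466
y(1.49) ≈ -1.5955

-1.5955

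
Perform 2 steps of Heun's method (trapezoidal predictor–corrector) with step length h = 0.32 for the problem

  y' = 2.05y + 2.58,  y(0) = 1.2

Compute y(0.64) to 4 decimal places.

Heun: k1 = f(s_n, y_n); k2 = f(s_n + h, y_n + h·k1); y_{n+1} = y_n + (h/2)·(k1 + k2).
s=0.000000, y=1.200000:
  k1 = f(0.000000, 1.200000) = 5.040000
  k2 = f(0.320000, 2.812800) = 8.346240
  y ← 1.200000 + (0.32/2)·(5.040000 + 8.346240) = 3.341798
s=0.320000, y=3.341798:
  k1 = f(0.320000, 3.341798) = 9.430687
  k2 = f(0.640000, 6.359618) = 15.617217
  y ← 3.341798 + (0.32/2)·(9.430687 + 15.617217) = 7.349463
y(0.64) ≈ 7.3495

7.3495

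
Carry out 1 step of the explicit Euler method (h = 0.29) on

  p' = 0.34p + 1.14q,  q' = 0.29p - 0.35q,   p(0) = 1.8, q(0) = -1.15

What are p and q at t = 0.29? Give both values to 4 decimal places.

1.5973, -0.8819

Euler on (p,q): p_{n+1} = p_n + h·p', q_{n+1} = q_n + h·q'.
0.000000: (1.800000, -1.150000); f=(-0.699000, 0.924500) → (1.597290, -0.881895)
(p(0.29), q(0.29)) ≈ (1.5973, -0.8819)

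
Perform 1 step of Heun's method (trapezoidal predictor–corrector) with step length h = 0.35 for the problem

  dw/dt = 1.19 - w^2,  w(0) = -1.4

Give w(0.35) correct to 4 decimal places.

Heun: k1 = f(t_n, w_n); k2 = f(t_n + h, w_n + h·k1); w_{n+1} = w_n + (h/2)·(k1 + k2).
t=0.000000, w=-1.400000:
  k1 = f(0.000000, -1.400000) = -0.770000
  k2 = f(0.350000, -1.669500) = -1.597230
  w ← -1.400000 + (0.35/2)·(-0.770000 + (-1.597230)) = -1.814265
w(0.35) ≈ -1.8143

-1.8143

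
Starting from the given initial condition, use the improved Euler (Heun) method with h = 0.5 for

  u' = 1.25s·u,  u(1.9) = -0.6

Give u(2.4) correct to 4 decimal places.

-1.9406

Heun: k1 = f(s_n, u_n); k2 = f(s_n + h, u_n + h·k1); u_{n+1} = u_n + (h/2)·(k1 + k2).
s=1.900000, u=-0.600000:
  k1 = f(1.900000, -0.600000) = -1.425000
  k2 = f(2.400000, -1.312500) = -3.937500
  u ← -0.600000 + (0.5/2)·(-1.425000 + (-3.937500)) = -1.940625
u(2.4) ≈ -1.9406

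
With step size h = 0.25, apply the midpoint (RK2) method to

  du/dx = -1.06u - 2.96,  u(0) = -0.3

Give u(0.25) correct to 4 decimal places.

Midpoint: k1 = f(x_n, u_n); k2 = f(x_n + h/2, u_n + (h/2)·k1); u_{n+1} = u_n + h·k2.
x=0.000000, u=-0.300000:
  k1 = f(0.000000, -0.300000) = -2.642000
  k2 = f(0.125000, -0.630250) = -2.291935
  u ← -0.300000 + 0.25·(-2.291935) = -0.872984
u(0.25) ≈ -0.8730

-0.8730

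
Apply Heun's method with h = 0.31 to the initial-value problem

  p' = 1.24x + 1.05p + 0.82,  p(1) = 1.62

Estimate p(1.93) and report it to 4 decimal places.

Heun: k1 = f(x_n, p_n); k2 = f(x_n + h, p_n + h·k1); p_{n+1} = p_n + (h/2)·(k1 + k2).
x=1.000000, p=1.620000:
  k1 = f(1.000000, 1.620000) = 3.761000
  k2 = f(1.310000, 2.785910) = 5.369606
  p ← 1.620000 + (0.31/2)·(3.761000 + 5.369606) = 3.035244
x=1.310000, p=3.035244:
  k1 = f(1.310000, 3.035244) = 5.631406
  k2 = f(1.620000, 4.780980) = 7.848829
  p ← 3.035244 + (0.31/2)·(5.631406 + 7.848829) = 5.124680
x=1.620000, p=5.124680:
  k1 = f(1.620000, 5.124680) = 8.209714
  k2 = f(1.930000, 7.669692) = 11.266376
  p ← 5.124680 + (0.31/2)·(8.209714 + 11.266376) = 8.143474
p(1.93) ≈ 8.1435

8.1435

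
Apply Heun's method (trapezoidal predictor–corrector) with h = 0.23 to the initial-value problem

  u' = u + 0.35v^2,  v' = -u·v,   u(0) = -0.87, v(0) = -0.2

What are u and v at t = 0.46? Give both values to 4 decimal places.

-1.3610, -0.3286

Heun on (u,v): k1 = f(t_n, state_n); k2 = f(t_n + h, state_n + h·k1); state_{n+1} = state_n + (h/2)·(k1 + k2).
0.000000: (-0.870000, -0.200000)
  k1 = (-0.856000, -0.174000)
  predictor → (-1.066880, -0.240020)
  k2 = (-1.046717, -0.256073)
  → (-1.088812, -0.249458)
0.230000: (-1.088812, -0.249458)
  k1 = (-1.067032, -0.271613)
  predictor → (-1.334230, -0.311929)
  k2 = (-1.300175, -0.416186)
  → (-1.361041, -0.328555)
(u(0.46), v(0.46)) ≈ (-1.3610, -0.3286)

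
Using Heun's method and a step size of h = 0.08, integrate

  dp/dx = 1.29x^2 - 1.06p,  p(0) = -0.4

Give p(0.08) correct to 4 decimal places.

-0.3672

Heun: k1 = f(x_n, p_n); k2 = f(x_n + h, p_n + h·k1); p_{n+1} = p_n + (h/2)·(k1 + k2).
x=0.000000, p=-0.400000:
  k1 = f(0.000000, -0.400000) = 0.424000
  k2 = f(0.080000, -0.366080) = 0.396301
  p ← -0.400000 + (0.08/2)·(0.424000 + 0.396301) = -0.367188
p(0.08) ≈ -0.3672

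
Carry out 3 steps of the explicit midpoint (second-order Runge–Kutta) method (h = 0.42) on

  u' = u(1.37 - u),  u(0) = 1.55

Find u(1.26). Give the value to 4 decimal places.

1.4054

Midpoint: k1 = f(x_n, u_n); k2 = f(x_n + h/2, u_n + (h/2)·k1); u_{n+1} = u_n + h·k2.
x=0.000000, u=1.550000:
  k1 = f(0.000000, 1.550000) = -0.279000
  k2 = f(0.210000, 1.491410) = -0.181072
  u ← 1.550000 + 0.42·(-0.181072) = 1.473950
x=0.420000, u=1.473950:
  k1 = f(0.420000, 1.473950) = -0.153217
  k2 = f(0.630000, 1.441774) = -0.103482
  u ← 1.473950 + 0.42·(-0.103482) = 1.430487
x=0.840000, u=1.430487:
  k1 = f(0.840000, 1.430487) = -0.086526
  k2 = f(1.050000, 1.412317) = -0.059765
  u ← 1.430487 + 0.42·(-0.059765) = 1.405386
u(1.26) ≈ 1.4054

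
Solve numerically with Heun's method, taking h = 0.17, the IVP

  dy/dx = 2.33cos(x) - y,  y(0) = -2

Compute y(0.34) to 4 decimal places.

-0.7738

Heun: k1 = f(x_n, y_n); k2 = f(x_n + h, y_n + h·k1); y_{n+1} = y_n + (h/2)·(k1 + k2).
x=0.000000, y=-2.000000:
  k1 = f(0.000000, -2.000000) = 4.330000
  k2 = f(0.170000, -1.263900) = 3.560313
  y ← -2.000000 + (0.17/2)·(4.330000 + 3.560313) = -1.329323
x=0.170000, y=-1.329323:
  k1 = f(0.170000, -1.329323) = 3.625736
  k2 = f(0.340000, -0.712948) = 2.909567
  y ← -1.329323 + (0.17/2)·(3.625736 + 2.909567) = -0.773823
y(0.34) ≈ -0.7738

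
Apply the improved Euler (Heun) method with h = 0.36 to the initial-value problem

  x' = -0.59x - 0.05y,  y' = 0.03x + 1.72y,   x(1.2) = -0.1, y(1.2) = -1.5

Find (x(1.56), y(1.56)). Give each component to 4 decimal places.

-0.0485, -2.7175

Heun on (x,y): k1 = f(s_n, state_n); k2 = f(s_n + h, state_n + h·k1); state_{n+1} = state_n + (h/2)·(k1 + k2).
1.200000: (-0.100000, -1.500000)
  k1 = (0.134000, -2.583000)
  predictor → (-0.051760, -2.429880)
  k2 = (0.152032, -4.180946)
  → (-0.048514, -2.717510)
(x(1.56), y(1.56)) ≈ (-0.0485, -2.7175)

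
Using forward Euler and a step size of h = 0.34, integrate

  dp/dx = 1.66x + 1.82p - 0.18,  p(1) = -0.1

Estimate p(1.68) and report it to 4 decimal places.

Euler: p_{n+1} = p_n + h·f(x_n, p_n).
x=1.000000, p=-0.100000: f=1.298000 → p ← -0.100000 + 0.34·1.298000 = 0.341320
x=1.340000, p=0.341320: f=2.665602 → p ← 0.341320 + 0.34·2.665602 = 1.247625
p(1.68) ≈ 1.2476

1.2476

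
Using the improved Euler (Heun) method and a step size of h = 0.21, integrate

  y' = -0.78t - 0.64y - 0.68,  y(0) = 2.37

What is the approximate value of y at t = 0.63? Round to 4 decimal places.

Heun: k1 = f(t_n, y_n); k2 = f(t_n + h, y_n + h·k1); y_{n+1} = y_n + (h/2)·(k1 + k2).
t=0.000000, y=2.370000:
  k1 = f(0.000000, 2.370000) = -2.196800
  k2 = f(0.210000, 1.908672) = -2.065350
  y ← 2.370000 + (0.21/2)·(-2.196800 + (-2.065350)) = 1.922474
t=0.210000, y=1.922474:
  k1 = f(0.210000, 1.922474) = -2.074184
  k2 = f(0.420000, 1.486896) = -1.959213
  y ← 1.922474 + (0.21/2)·(-2.074184 + (-1.959213)) = 1.498968
t=0.420000, y=1.498968:
  k1 = f(0.420000, 1.498968) = -1.966939
  k2 = f(0.630000, 1.085910) = -1.866383
  y ← 1.498968 + (0.21/2)·(-1.966939 + (-1.866383)) = 1.096469
y(0.63) ≈ 1.0965

1.0965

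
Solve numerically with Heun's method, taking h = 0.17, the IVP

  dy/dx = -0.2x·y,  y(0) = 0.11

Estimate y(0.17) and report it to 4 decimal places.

Heun: k1 = f(x_n, y_n); k2 = f(x_n + h, y_n + h·k1); y_{n+1} = y_n + (h/2)·(k1 + k2).
x=0.000000, y=0.110000:
  k1 = f(0.000000, 0.110000) = 0.000000
  k2 = f(0.170000, 0.110000) = -0.003740
  y ← 0.110000 + (0.17/2)·(0.000000 + (-0.003740)) = 0.109682
y(0.17) ≈ 0.1097

0.1097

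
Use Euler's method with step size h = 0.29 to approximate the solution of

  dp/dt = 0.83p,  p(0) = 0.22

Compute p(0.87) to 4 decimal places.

0.4202

Euler: p_{n+1} = p_n + h·f(t_n, p_n).
t=0.000000, p=0.220000: f=0.182600 → p ← 0.220000 + 0.29·0.182600 = 0.272954
t=0.290000, p=0.272954: f=0.226552 → p ← 0.272954 + 0.29·0.226552 = 0.338654
t=0.580000, p=0.338654: f=0.281083 → p ← 0.338654 + 0.29·0.281083 = 0.420168
p(0.87) ≈ 0.4202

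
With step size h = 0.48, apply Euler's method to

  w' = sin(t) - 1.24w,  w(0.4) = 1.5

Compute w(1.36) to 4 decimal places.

Euler: w_{n+1} = w_n + h·f(t_n, w_n).
t=0.400000, w=1.500000: f=-1.470582 → w ← 1.500000 + 0.48·(-1.470582) = 0.794121
t=0.880000, w=0.794121: f=-0.213971 → w ← 0.794121 + 0.48·(-0.213971) = 0.691415
w(1.36) ≈ 0.6914

0.6914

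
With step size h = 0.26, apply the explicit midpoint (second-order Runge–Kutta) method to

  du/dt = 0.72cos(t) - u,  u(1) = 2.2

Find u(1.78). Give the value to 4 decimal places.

Midpoint: k1 = f(t_n, u_n); k2 = f(t_n + h/2, u_n + (h/2)·k1); u_{n+1} = u_n + h·k2.
t=1.000000, u=2.200000:
  k1 = f(1.000000, 2.200000) = -1.810982
  k2 = f(1.130000, 1.964572) = -1.657377
  u ← 2.200000 + 0.26·(-1.657377) = 1.769082
t=1.260000, u=1.769082:
  k1 = f(1.260000, 1.769082) = -1.548894
  k2 = f(1.390000, 1.567726) = -1.438260
  u ← 1.769082 + 0.26·(-1.438260) = 1.395134
t=1.520000, u=1.395134:
  k1 = f(1.520000, 1.395134) = -1.358577
  k2 = f(1.650000, 1.218519) = -1.275486
  u ← 1.395134 + 0.26·(-1.275486) = 1.063508
u(1.78) ≈ 1.0635

1.0635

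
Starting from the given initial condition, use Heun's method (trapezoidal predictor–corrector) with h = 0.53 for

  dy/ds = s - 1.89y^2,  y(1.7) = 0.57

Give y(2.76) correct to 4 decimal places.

0.8928

Heun: k1 = f(s_n, y_n); k2 = f(s_n + h, y_n + h·k1); y_{n+1} = y_n + (h/2)·(k1 + k2).
s=1.700000, y=0.570000:
  k1 = f(1.700000, 0.570000) = 1.085939
  k2 = f(2.230000, 1.145548) = -0.250208
  y ← 0.570000 + (0.53/2)·(1.085939 + (-0.250208)) = 0.791469
s=2.230000, y=0.791469:
  k1 = f(2.230000, 0.791469) = 1.046061
  k2 = f(2.760000, 1.345881) = -0.663538
  y ← 0.791469 + (0.53/2)·(1.046061 + (-0.663538)) = 0.892837
y(2.76) ≈ 0.8928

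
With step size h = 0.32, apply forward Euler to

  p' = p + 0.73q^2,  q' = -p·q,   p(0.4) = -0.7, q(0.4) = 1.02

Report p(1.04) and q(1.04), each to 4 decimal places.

-0.5348, 1.5205

Euler on (p,q): p_{n+1} = p_n + h·p', q_{n+1} = q_n + h·q'.
0.400000: (-0.700000, 1.020000); f=(0.059492, 0.714000) → (-0.680963, 1.248480)
0.720000: (-0.680963, 1.248480); f=(0.456890, 0.850168) → (-0.534758, 1.520534)
(p(1.04), q(1.04)) ≈ (-0.5348, 1.5205)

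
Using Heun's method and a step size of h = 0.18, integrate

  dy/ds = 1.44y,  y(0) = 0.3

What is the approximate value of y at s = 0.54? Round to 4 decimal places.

Heun: k1 = f(s_n, y_n); k2 = f(s_n + h, y_n + h·k1); y_{n+1} = y_n + (h/2)·(k1 + k2).
s=0.000000, y=0.300000:
  k1 = f(0.000000, 0.300000) = 0.432000
  k2 = f(0.180000, 0.377760) = 0.543974
  y ← 0.300000 + (0.18/2)·(0.432000 + 0.543974) = 0.387838
s=0.180000, y=0.387838:
  k1 = f(0.180000, 0.387838) = 0.558486
  k2 = f(0.360000, 0.488365) = 0.703246
  y ← 0.387838 + (0.18/2)·(0.558486 + 0.703246) = 0.501394
s=0.360000, y=0.501394:
  k1 = f(0.360000, 0.501394) = 0.722007
  k2 = f(0.540000, 0.631355) = 0.909151
  y ← 0.501394 + (0.18/2)·(0.722007 + 0.909151) = 0.648198
y(0.54) ≈ 0.6482

0.6482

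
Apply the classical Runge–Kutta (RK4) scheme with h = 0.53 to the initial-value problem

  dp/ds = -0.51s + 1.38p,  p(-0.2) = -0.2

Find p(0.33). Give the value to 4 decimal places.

RK4: k1 = f(s_n, p_n); k2 = f(s_n + h/2, p_n + (h/2)·k1); k3 = f(s_n + h/2, p_n + (h/2)·k2); k4 = f(s_n + h, p_n + h·k3); p_{n+1} = p_n + (h/6)·(k1 + 2k2 + 2k3 + k4).
s=-0.200000, p=-0.200000:
  k1 = f(-0.200000, -0.200000) = -0.174000
  k2 = f(0.065000, -0.246110) = -0.372782
  k3 = f(0.065000, -0.298787) = -0.445476
  k4 = f(0.330000, -0.436102) = -0.770121
  p ← -0.200000 + (0.53/6)·(k1 + 2k2 + 2k3 + k4) = -0.427956
p(0.33) ≈ -0.4280

-0.4280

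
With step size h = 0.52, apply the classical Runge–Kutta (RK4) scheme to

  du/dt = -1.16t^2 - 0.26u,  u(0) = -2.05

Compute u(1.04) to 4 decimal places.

-1.9714

RK4: k1 = f(t_n, u_n); k2 = f(t_n + h/2, u_n + (h/2)·k1); k3 = f(t_n + h/2, u_n + (h/2)·k2); k4 = f(t_n + h, u_n + h·k3); u_{n+1} = u_n + (h/6)·(k1 + 2k2 + 2k3 + k4).
t=0.000000, u=-2.050000:
  k1 = f(0.000000, -2.050000) = 0.533000
  k2 = f(0.260000, -1.911420) = 0.418553
  k3 = f(0.260000, -1.941176) = 0.426290
  k4 = f(0.520000, -1.828329) = 0.161702
  u ← -2.050000 + (0.52/6)·(k1 + 2k2 + 2k3 + k4) = -1.843353
t=0.520000, u=-1.843353:
  k1 = f(0.520000, -1.843353) = 0.165608
  k2 = f(0.780000, -1.800295) = -0.237667
  k3 = f(0.780000, -1.905147) = -0.210406
  k4 = f(1.040000, -1.952764) = -0.746937
  u ← -1.843353 + (0.52/6)·(k1 + 2k2 + 2k3 + k4) = -1.971401
u(1.04) ≈ -1.9714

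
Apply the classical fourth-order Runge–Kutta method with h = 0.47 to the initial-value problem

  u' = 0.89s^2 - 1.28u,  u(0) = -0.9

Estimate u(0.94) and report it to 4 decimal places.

-0.0832

RK4: k1 = f(s_n, u_n); k2 = f(s_n + h/2, u_n + (h/2)·k1); k3 = f(s_n + h/2, u_n + (h/2)·k2); k4 = f(s_n + h, u_n + h·k3); u_{n+1} = u_n + (h/6)·(k1 + 2k2 + 2k3 + k4).
s=0.000000, u=-0.900000:
  k1 = f(0.000000, -0.900000) = 1.152000
  k2 = f(0.235000, -0.629280) = 0.854629
  k3 = f(0.235000, -0.699162) = 0.944078
  k4 = f(0.470000, -0.456283) = 0.780644
  u ← -0.900000 + (0.47/6)·(k1 + 2k2 + 2k3 + k4) = -0.466812
s=0.470000, u=-0.466812:
  k1 = f(0.470000, -0.466812) = 0.794121
  k2 = f(0.705000, -0.280194) = 0.801000
  k3 = f(0.705000, -0.278577) = 0.798931
  k4 = f(0.940000, -0.091315) = 0.903287
  u ← -0.466812 + (0.47/6)·(k1 + 2k2 + 2k3 + k4) = -0.083193
u(0.94) ≈ -0.0832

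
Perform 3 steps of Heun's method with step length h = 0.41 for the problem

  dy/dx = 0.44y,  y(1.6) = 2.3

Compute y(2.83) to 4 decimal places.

Heun: k1 = f(x_n, y_n); k2 = f(x_n + h, y_n + h·k1); y_{n+1} = y_n + (h/2)·(k1 + k2).
x=1.600000, y=2.300000:
  k1 = f(1.600000, 2.300000) = 1.012000
  k2 = f(2.010000, 2.714920) = 1.194565
  y ← 2.300000 + (0.41/2)·(1.012000 + 1.194565) = 2.752346
x=2.010000, y=2.752346:
  k1 = f(2.010000, 2.752346) = 1.211032
  k2 = f(2.420000, 3.248869) = 1.429502
  y ← 2.752346 + (0.41/2)·(1.211032 + 1.429502) = 3.293655
x=2.420000, y=3.293655:
  k1 = f(2.420000, 3.293655) = 1.449208
  k2 = f(2.830000, 3.887831) = 1.710646
  y ← 3.293655 + (0.41/2)·(1.449208 + 1.710646) = 3.941425
y(2.83) ≈ 3.9414

3.9414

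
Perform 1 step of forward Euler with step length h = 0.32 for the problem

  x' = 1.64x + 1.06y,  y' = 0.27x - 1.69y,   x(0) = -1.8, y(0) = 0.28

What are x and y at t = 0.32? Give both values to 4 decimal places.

-2.6497, -0.0269

Euler on (x,y): x_{n+1} = x_n + h·x', y_{n+1} = y_n + h·y'.
0.000000: (-1.800000, 0.280000); f=(-2.655200, -0.959200) → (-2.649664, -0.026944)
(x(0.32), y(0.32)) ≈ (-2.6497, -0.0269)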